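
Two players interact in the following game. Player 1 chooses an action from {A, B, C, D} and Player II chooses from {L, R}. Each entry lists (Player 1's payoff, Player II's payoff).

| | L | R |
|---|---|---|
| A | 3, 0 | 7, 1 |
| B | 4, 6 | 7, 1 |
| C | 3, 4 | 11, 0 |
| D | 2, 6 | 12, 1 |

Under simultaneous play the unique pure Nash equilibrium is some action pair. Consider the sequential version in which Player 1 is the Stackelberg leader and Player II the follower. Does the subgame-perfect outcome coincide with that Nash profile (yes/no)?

no

Work backward from Player II's decision.
- A → Player II plays R (best of 0, 1); Player 1 gets 7.
- B → Player II plays L (best of 6, 1); Player 1 gets 4.
- C → Player II plays L (best of 4, 0); Player 1 gets 3.
- D → Player II plays L (best of 6, 1); Player 1 gets 2.
Maximizing over 7, 4, 3, 2, Player 1 chooses A. Subgame-perfect outcome: (A, R) with payoffs (7, 1).
Now find the simultaneous Nash equilibrium.
Player 1's best replies: L→B; R→D.
Player II's best replies: A→R; B→L; C→L; D→L.
Only (B, L) has each player best-responding; Nash payoffs (4, 6).
Sequential outcome (A, R) differs from the Nash profile (B, L).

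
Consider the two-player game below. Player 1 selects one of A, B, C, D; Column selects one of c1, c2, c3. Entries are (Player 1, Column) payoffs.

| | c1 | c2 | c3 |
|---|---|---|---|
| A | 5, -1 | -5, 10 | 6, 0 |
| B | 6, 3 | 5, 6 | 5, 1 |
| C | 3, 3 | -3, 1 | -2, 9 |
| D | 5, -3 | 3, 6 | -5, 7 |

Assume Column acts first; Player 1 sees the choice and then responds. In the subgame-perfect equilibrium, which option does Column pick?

c2

Player 1 best-responds to each possible Column move:
- c1 → Player 1 plays B (best of 5, 6, 3, 5); Column gets 3.
- c2 → Player 1 plays B (best of -5, 5, -3, 3); Column gets 6.
- c3 → Player 1 plays A (best of 6, 5, -2, -5); Column gets 0.
Among 3, 6, 0, the best is 6 at c2. Subgame-perfect outcome: (B, c2) with payoffs (5, 6).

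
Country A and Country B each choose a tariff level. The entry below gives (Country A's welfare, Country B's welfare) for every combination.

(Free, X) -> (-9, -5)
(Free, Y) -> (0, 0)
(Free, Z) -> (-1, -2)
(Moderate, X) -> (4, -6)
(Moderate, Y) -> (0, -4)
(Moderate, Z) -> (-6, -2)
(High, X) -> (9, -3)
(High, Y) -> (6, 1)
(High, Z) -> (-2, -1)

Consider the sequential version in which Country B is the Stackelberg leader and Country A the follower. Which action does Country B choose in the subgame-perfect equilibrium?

Solve by backward induction (Country B leads).
- X: BR = High, leader payoff -3.
- Y: BR = High, leader payoff 1.
- Z: BR = Free, leader payoff -2.
Maximizing over -3, 1, -2, Country B chooses Y. Subgame-perfect outcome: (High, Y) with payoffs (6, 1).

Y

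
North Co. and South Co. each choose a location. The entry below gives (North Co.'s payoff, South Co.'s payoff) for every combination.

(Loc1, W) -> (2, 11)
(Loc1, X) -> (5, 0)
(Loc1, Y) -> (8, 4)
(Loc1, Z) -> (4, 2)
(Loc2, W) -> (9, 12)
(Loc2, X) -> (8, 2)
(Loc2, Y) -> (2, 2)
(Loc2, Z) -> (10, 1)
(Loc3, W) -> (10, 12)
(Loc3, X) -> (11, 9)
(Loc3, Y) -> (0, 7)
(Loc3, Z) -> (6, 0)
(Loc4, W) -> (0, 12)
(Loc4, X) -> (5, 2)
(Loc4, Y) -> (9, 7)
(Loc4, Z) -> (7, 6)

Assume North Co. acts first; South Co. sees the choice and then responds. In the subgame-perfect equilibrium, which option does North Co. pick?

South Co. best-responds to each possible North Co. move:
- Loc1: South Co. compares 11, 0, 4, 2 and picks W; North Co. would get 2.
- Loc2: South Co. compares 12, 2, 2, 1 and picks W; North Co. would get 9.
- Loc3: South Co. compares 12, 9, 7, 0 and picks W; North Co. would get 10.
- Loc4: South Co. compares 12, 2, 7, 6 and picks W; North Co. would get 0.
North Co.'s induced payoffs are 2, 9, 10, 0, so North Co. commits to Loc3. Subgame-perfect outcome: (Loc3, W) with payoffs (10, 12).

Loc3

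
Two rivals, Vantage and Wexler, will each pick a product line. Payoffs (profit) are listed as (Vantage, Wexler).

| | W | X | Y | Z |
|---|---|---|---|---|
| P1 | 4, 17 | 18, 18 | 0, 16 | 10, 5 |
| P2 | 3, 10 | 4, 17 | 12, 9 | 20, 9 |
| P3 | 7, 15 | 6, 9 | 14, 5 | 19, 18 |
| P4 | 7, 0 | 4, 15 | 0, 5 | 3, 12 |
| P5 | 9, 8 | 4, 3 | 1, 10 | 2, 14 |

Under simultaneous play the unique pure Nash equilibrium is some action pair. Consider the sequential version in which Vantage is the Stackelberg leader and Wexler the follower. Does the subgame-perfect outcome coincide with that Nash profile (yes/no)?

Wexler best-responds to each possible Vantage move:
- P1 → Wexler plays X (best of 17, 18, 16, 5); Vantage gets 18.
- P2 → Wexler plays X (best of 10, 17, 9, 9); Vantage gets 4.
- P3 → Wexler plays Z (best of 15, 9, 5, 18); Vantage gets 19.
- P4 → Wexler plays X (best of 0, 15, 5, 12); Vantage gets 4.
- P5 → Wexler plays Z (best of 8, 3, 10, 14); Vantage gets 2.
Vantage's induced payoffs are 18, 4, 19, 4, 2, so Vantage commits to P3. Subgame-perfect outcome: (P3, Z) with payoffs (19, 18).
Under simultaneous play:
Vantage's best replies: W→P5; X→P1; Y→P3; Z→P2.
Wexler's best replies: P1→X; P2→X; P3→Z; P4→X; P5→Z.
Only (P1, X) has each player best-responding; Nash payoffs (18, 18).
Sequential outcome (P3, Z) differs from the Nash profile (P1, X).

no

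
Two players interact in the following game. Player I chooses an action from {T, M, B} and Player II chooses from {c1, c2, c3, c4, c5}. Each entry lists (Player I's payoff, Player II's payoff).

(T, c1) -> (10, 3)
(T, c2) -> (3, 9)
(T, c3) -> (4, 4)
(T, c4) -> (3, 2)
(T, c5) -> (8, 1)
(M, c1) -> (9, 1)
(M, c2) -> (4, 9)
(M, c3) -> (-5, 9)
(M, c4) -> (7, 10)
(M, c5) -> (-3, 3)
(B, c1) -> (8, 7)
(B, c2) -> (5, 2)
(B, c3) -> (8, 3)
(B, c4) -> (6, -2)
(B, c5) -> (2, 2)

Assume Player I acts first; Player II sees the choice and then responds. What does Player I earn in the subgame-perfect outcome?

Backward induction with Player I moving first.
- T: BR = c2, leader payoff 3.
- M: BR = c4, leader payoff 7.
- B: BR = c1, leader payoff 8.
Among 3, 7, 8, the best is 8 at B. Subgame-perfect outcome: (B, c1) with payoffs (8, 7).

8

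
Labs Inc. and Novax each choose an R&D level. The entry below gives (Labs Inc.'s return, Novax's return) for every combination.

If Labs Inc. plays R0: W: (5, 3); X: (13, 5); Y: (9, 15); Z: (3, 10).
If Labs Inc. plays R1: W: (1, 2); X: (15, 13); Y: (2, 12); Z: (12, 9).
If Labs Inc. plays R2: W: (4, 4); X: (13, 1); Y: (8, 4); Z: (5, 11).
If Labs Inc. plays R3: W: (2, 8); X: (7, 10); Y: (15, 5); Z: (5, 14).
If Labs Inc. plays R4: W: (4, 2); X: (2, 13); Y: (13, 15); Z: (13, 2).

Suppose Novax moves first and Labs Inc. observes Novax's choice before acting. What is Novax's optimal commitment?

X

Solve by backward induction (Novax leads).
- W: Labs Inc. compares 5, 1, 4, 2, 4 and picks R0; Novax would get 3.
- X: Labs Inc. compares 13, 15, 13, 7, 2 and picks R1; Novax would get 13.
- Y: Labs Inc. compares 9, 2, 8, 15, 13 and picks R3; Novax would get 5.
- Z: Labs Inc. compares 3, 12, 5, 5, 13 and picks R4; Novax would get 2.
Maximizing over 3, 13, 5, 2, Novax chooses X. Subgame-perfect outcome: (R1, X) with payoffs (15, 13).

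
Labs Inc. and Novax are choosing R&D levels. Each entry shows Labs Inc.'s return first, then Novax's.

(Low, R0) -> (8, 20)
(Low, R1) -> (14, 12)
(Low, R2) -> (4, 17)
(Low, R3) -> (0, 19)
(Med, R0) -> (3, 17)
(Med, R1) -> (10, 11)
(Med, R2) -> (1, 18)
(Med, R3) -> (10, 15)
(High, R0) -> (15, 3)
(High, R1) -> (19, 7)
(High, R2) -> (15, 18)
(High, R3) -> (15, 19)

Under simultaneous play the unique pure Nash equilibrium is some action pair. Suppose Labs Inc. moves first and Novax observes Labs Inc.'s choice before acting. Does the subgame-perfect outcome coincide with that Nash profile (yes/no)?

yes

Novax best-responds to each possible Labs Inc. move:
- Low: Novax compares 20, 12, 17, 19 and picks R0; Labs Inc. would get 8.
- Med: Novax compares 17, 11, 18, 15 and picks R2; Labs Inc. would get 1.
- High: Novax compares 3, 7, 18, 19 and picks R3; Labs Inc. would get 15.
Maximizing over 8, 1, 15, Labs Inc. chooses High. Subgame-perfect outcome: (High, R3) with payoffs (15, 19).
For the simultaneous game, intersect best replies.
Labs Inc.'s best replies: R0→High; R1→High; R2→High; R3→High.
Novax's best replies: Low→R0; Med→R2; High→R3.
The unique mutual best reply is (High, R3), giving (15, 19).
Sequential outcome (High, R3) coincides with the Nash profile (High, R3).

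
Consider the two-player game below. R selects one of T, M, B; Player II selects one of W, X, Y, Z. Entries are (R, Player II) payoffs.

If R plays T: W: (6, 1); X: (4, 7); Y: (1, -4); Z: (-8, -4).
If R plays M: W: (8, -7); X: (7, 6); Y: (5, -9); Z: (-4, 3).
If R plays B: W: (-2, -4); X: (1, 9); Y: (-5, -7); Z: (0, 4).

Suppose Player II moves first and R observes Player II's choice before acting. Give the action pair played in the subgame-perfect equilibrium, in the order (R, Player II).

(M, X)

R best-responds to each possible Player II move:
- W → R plays M (best of 6, 8, -2); Player II gets -7.
- X → R plays M (best of 4, 7, 1); Player II gets 6.
- Y → R plays M (best of 1, 5, -5); Player II gets -9.
- Z → R plays B (best of -8, -4, 0); Player II gets 4.
Among -7, 6, -9, 4, the best is 6 at X. Subgame-perfect outcome: (M, X) with payoffs (7, 6).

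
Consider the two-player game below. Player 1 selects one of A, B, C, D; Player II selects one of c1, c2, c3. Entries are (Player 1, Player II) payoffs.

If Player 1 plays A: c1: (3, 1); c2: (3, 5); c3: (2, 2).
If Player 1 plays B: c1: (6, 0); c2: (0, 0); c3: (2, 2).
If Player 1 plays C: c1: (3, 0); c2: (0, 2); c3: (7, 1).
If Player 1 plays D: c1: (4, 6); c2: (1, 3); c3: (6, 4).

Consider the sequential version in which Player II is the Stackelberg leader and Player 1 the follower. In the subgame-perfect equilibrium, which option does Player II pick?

Solve by backward induction (Player II leads).
- c1: BR = B, leader payoff 0.
- c2: BR = A, leader payoff 5.
- c3: BR = C, leader payoff 1.
Maximizing over 0, 5, 1, Player II chooses c2. Subgame-perfect outcome: (A, c2) with payoffs (3, 5).

c2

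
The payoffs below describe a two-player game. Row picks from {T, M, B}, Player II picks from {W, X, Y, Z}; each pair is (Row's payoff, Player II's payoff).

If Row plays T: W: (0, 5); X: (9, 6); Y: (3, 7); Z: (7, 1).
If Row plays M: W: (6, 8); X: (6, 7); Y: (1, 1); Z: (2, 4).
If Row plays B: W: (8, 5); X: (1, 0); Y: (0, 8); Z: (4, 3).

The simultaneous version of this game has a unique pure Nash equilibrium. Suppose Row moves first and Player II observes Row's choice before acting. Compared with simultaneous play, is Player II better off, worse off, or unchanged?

Backward induction with Row moving first.
- T: Player II compares 5, 6, 7, 1 and picks Y; Row would get 3.
- M: Player II compares 8, 7, 1, 4 and picks W; Row would get 6.
- B: Player II compares 5, 0, 8, 3 and picks Y; Row would get 0.
Maximizing over 3, 6, 0, Row chooses M. Subgame-perfect outcome: (M, W) with payoffs (6, 8).
Now find the simultaneous Nash equilibrium.
Row's best replies: W→B; X→T; Y→T; Z→T.
Player II's best replies: T→Y; M→W; B→Y.
Only (T, Y) has each player best-responding; Nash payoffs (3, 7).
Player II earns 8 sequentially versus 7 at the Nash outcome: better off.

better off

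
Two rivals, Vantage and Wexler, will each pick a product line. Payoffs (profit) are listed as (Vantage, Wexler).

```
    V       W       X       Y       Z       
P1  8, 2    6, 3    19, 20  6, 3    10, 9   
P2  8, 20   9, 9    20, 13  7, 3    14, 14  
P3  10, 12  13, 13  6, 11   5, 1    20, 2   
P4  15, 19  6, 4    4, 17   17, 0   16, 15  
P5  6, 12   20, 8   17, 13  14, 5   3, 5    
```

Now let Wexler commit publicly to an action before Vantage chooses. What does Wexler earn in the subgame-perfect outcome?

Backward induction with Wexler moving first.
- V: BR = P4, leader payoff 19.
- W: BR = P5, leader payoff 8.
- X: BR = P2, leader payoff 13.
- Y: BR = P4, leader payoff 0.
- Z: BR = P3, leader payoff 2.
Among 19, 8, 13, 0, 2, the best is 19 at V. Subgame-perfect outcome: (P4, V) with payoffs (15, 19).

19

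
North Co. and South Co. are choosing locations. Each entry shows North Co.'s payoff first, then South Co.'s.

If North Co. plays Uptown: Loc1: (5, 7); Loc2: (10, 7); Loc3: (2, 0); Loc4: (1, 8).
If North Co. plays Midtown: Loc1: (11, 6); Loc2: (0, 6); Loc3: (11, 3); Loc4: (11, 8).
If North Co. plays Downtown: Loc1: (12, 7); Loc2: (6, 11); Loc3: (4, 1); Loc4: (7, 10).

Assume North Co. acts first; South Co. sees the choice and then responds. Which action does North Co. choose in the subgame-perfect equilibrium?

Midtown

Work backward from South Co.'s decision.
- Uptown: BR = Loc4, leader payoff 1.
- Midtown: BR = Loc4, leader payoff 11.
- Downtown: BR = Loc2, leader payoff 6.
North Co.'s induced payoffs are 1, 11, 6, so North Co. commits to Midtown. Subgame-perfect outcome: (Midtown, Loc4) with payoffs (11, 8).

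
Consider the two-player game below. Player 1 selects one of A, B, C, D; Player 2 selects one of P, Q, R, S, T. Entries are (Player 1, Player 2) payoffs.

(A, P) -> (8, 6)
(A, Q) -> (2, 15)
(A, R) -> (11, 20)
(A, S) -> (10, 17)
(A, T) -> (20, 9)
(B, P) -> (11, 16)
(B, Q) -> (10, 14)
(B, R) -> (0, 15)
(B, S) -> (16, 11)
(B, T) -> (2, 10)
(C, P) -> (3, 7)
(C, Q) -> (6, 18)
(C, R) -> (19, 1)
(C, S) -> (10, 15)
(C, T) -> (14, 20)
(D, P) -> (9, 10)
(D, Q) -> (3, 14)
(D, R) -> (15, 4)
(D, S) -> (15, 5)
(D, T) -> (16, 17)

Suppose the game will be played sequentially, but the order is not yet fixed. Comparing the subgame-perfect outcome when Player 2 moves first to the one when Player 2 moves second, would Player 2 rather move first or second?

second

If Player 1 leads: Player 2's best replies are A→R, B→P, C→T, D→T; Player 1's induced payoffs 11, 11, 14, 16; outcome (D, T), payoffs (16, 17).
If Player 2 leads: Player 1's best replies are P→B, Q→B, R→C, S→B, T→A; Player 2's induced payoffs 16, 14, 1, 11, 9; outcome (B, P), payoffs (11, 16).
Player 2 gets 16 moving first and 17 moving second, so Player 2 prefers to move second.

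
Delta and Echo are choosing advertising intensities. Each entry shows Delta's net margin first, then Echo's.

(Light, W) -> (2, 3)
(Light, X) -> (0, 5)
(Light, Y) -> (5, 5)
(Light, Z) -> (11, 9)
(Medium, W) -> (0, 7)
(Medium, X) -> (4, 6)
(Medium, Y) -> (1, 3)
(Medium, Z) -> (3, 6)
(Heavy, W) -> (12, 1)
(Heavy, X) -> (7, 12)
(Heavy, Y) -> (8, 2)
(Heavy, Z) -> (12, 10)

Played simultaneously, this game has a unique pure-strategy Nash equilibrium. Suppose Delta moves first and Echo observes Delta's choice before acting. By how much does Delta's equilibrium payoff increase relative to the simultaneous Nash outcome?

4

Solve by backward induction (Delta leads).
- Light: BR = Z, leader payoff 11.
- Medium: BR = W, leader payoff 0.
- Heavy: BR = X, leader payoff 7.
Delta's induced payoffs are 11, 0, 7, so Delta commits to Light. Subgame-perfect outcome: (Light, Z) with payoffs (11, 9).
Under simultaneous play:
Delta's best replies: W→Heavy; X→Heavy; Y→Heavy; Z→Heavy.
Echo's best replies: Light→Z; Medium→W; Heavy→X.
The unique mutual best reply is (Heavy, X), giving (7, 12).
Delta's commitment gain: 11 − 7 = 4.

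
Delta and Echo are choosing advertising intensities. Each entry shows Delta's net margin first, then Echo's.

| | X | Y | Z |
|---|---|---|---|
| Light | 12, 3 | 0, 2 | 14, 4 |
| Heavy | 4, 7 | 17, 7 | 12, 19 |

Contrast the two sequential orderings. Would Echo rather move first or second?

first

If Delta leads: Echo's best replies are Light→Z, Heavy→Z; Delta's induced payoffs 14, 12; outcome (Light, Z), payoffs (14, 4).
If Echo leads: Delta's best replies are X→Light, Y→Heavy, Z→Light; Echo's induced payoffs 3, 7, 4; outcome (Heavy, Y), payoffs (17, 7).
Echo gets 7 moving first and 4 moving second, so Echo prefers to move first.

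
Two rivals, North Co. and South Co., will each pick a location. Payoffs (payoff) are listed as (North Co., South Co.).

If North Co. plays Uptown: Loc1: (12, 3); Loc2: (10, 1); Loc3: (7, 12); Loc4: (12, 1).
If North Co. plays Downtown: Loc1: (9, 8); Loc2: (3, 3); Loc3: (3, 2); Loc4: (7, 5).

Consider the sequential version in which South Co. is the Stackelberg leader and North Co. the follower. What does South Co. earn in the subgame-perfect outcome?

Work backward from North Co.'s decision.
- Loc1 → North Co. plays Uptown (best of 12, 9); South Co. gets 3.
- Loc2 → North Co. plays Uptown (best of 10, 3); South Co. gets 1.
- Loc3 → North Co. plays Uptown (best of 7, 3); South Co. gets 12.
- Loc4 → North Co. plays Uptown (best of 12, 7); South Co. gets 1.
Maximizing over 3, 1, 12, 1, South Co. chooses Loc3. Subgame-perfect outcome: (Uptown, Loc3) with payoffs (7, 12).

12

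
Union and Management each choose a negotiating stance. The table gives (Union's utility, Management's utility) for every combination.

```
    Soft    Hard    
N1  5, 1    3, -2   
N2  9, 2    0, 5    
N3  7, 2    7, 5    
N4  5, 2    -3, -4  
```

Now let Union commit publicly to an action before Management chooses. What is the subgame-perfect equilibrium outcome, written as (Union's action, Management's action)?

(N3, Hard)

Management best-responds to each possible Union move:
- N1 → Management plays Soft (best of 1, -2); Union gets 5.
- N2 → Management plays Hard (best of 2, 5); Union gets 0.
- N3 → Management plays Hard (best of 2, 5); Union gets 7.
- N4 → Management plays Soft (best of 2, -4); Union gets 5.
Among 5, 0, 7, 5, the best is 7 at N3. Subgame-perfect outcome: (N3, Hard) with payoffs (7, 5).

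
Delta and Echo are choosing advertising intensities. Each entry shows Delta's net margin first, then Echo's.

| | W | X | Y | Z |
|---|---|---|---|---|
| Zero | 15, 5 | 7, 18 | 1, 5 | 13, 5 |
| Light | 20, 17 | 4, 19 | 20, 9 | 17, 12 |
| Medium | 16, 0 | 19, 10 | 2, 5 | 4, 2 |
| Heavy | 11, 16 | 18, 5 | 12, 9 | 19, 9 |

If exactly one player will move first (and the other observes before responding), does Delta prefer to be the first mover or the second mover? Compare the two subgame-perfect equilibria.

second

If Delta leads: Echo's best replies are Zero→X, Light→X, Medium→X, Heavy→W; Delta's induced payoffs 7, 4, 19, 11; outcome (Medium, X), payoffs (19, 10).
If Echo leads: Delta's best replies are W→Light, X→Medium, Y→Light, Z→Heavy; Echo's induced payoffs 17, 10, 9, 9; outcome (Light, W), payoffs (20, 17).
Delta gets 19 moving first and 20 moving second, so Delta prefers to move second.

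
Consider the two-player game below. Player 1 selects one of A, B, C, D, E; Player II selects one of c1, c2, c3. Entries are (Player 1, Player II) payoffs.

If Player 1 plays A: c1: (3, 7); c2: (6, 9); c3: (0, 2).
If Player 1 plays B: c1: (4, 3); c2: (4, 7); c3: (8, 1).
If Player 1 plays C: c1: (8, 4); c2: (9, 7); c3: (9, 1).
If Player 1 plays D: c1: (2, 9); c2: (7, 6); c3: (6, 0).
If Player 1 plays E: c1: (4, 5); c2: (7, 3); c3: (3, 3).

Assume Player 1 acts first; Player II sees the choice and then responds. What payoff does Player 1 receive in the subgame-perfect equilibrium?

Player II best-responds to each possible Player 1 move:
- A: BR = c2, leader payoff 6.
- B: BR = c2, leader payoff 4.
- C: BR = c2, leader payoff 9.
- D: BR = c1, leader payoff 2.
- E: BR = c1, leader payoff 4.
Among 6, 4, 9, 2, 4, the best is 9 at C. Subgame-perfect outcome: (C, c2) with payoffs (9, 7).

9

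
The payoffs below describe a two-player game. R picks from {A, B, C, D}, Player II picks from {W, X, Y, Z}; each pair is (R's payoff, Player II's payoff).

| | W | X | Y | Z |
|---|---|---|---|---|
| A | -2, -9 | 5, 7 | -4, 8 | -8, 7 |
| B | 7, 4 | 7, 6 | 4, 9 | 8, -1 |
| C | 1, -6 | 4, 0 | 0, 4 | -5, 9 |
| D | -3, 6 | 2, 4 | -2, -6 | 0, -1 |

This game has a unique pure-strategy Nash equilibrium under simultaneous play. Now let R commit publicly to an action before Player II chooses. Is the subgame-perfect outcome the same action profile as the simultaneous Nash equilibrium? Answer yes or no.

Player II best-responds to each possible R move:
- A: Player II compares -9, 7, 8, 7 and picks Y; R would get -4.
- B: Player II compares 4, 6, 9, -1 and picks Y; R would get 4.
- C: Player II compares -6, 0, 4, 9 and picks Z; R would get -5.
- D: Player II compares 6, 4, -6, -1 and picks W; R would get -3.
Maximizing over -4, 4, -5, -3, R chooses B. Subgame-perfect outcome: (B, Y) with payoffs (4, 9).
For the simultaneous game, intersect best replies.
R's best replies: W→B; X→B; Y→B; Z→B.
Player II's best replies: A→Y; B→Y; C→Z; D→W.
Only (B, Y) has each player best-responding; Nash payoffs (4, 9).
Sequential outcome (B, Y) coincides with the Nash profile (B, Y).

yes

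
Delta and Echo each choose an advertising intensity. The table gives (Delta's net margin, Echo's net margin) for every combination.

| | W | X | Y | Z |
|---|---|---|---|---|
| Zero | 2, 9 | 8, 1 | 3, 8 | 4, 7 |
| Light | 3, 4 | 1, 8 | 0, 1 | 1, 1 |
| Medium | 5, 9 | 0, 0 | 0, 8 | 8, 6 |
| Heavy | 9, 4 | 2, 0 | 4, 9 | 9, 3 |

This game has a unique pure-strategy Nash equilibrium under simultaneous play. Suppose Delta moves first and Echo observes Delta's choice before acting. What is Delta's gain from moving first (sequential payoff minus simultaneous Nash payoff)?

1

Solve by backward induction (Delta leads).
- Zero → Echo plays W (best of 9, 1, 8, 7); Delta gets 2.
- Light → Echo plays X (best of 4, 8, 1, 1); Delta gets 1.
- Medium → Echo plays W (best of 9, 0, 8, 6); Delta gets 5.
- Heavy → Echo plays Y (best of 4, 0, 9, 3); Delta gets 4.
Among 2, 1, 5, 4, the best is 5 at Medium. Subgame-perfect outcome: (Medium, W) with payoffs (5, 9).
For the simultaneous game, intersect best replies.
Delta's best replies: W→Heavy; X→Zero; Y→Heavy; Z→Heavy.
Echo's best replies: Zero→W; Light→X; Medium→W; Heavy→Y.
Only (Heavy, Y) has each player best-responding; Nash payoffs (4, 9).
Delta's commitment gain: 5 − 4 = 1.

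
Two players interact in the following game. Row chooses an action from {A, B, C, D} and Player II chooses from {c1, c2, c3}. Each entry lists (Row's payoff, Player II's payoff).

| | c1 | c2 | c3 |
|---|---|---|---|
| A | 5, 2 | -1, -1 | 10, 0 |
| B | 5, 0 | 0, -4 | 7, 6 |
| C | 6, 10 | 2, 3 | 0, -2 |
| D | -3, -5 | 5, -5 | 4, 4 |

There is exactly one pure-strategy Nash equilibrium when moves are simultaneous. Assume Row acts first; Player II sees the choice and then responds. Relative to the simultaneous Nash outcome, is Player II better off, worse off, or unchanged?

worse off

Solve by backward induction (Row leads).
- A → Player II plays c1 (best of 2, -1, 0); Row gets 5.
- B → Player II plays c3 (best of 0, -4, 6); Row gets 7.
- C → Player II plays c1 (best of 10, 3, -2); Row gets 6.
- D → Player II plays c3 (best of -5, -5, 4); Row gets 4.
Maximizing over 5, 7, 6, 4, Row chooses B. Subgame-perfect outcome: (B, c3) with payoffs (7, 6).
Under simultaneous play:
Row's best replies: c1→C; c2→D; c3→A.
Player II's best replies: A→c1; B→c3; C→c1; D→c3.
Only (C, c1) has each player best-responding; Nash payoffs (6, 10).
Player II earns 6 sequentially versus 10 at the Nash outcome: worse off.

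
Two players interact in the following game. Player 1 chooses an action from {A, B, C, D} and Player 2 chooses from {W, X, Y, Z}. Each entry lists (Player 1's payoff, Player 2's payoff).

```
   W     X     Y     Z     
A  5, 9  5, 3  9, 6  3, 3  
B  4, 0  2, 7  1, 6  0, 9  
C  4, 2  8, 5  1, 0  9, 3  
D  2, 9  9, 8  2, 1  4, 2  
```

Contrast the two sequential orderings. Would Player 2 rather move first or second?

first

If Player 1 leads: Player 2's best replies are A→W, B→Z, C→X, D→W; Player 1's induced payoffs 5, 0, 8, 2; outcome (C, X), payoffs (8, 5).
If Player 2 leads: Player 1's best replies are W→A, X→D, Y→A, Z→C; Player 2's induced payoffs 9, 8, 6, 3; outcome (A, W), payoffs (5, 9).
Player 2 gets 9 moving first and 5 moving second, so Player 2 prefers to move first.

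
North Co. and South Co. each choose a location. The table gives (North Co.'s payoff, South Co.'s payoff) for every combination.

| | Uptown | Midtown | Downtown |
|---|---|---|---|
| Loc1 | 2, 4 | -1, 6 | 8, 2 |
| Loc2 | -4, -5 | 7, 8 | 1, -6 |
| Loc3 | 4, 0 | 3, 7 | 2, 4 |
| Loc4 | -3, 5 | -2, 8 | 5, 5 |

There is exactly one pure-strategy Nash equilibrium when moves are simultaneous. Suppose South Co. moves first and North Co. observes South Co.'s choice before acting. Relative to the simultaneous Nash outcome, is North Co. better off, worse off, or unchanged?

Work backward from North Co.'s decision.
- Uptown → North Co. plays Loc3 (best of 2, -4, 4, -3); South Co. gets 0.
- Midtown → North Co. plays Loc2 (best of -1, 7, 3, -2); South Co. gets 8.
- Downtown → North Co. plays Loc1 (best of 8, 1, 2, 5); South Co. gets 2.
Among 0, 8, 2, the best is 8 at Midtown. Subgame-perfect outcome: (Loc2, Midtown) with payoffs (7, 8).
Under simultaneous play:
North Co.'s best replies: Uptown→Loc3; Midtown→Loc2; Downtown→Loc1.
South Co.'s best replies: Loc1→Midtown; Loc2→Midtown; Loc3→Midtown; Loc4→Midtown.
Only (Loc2, Midtown) has each player best-responding; Nash payoffs (7, 8).
North Co. earns 7 sequentially versus 7 at the Nash outcome: unchanged.

unchanged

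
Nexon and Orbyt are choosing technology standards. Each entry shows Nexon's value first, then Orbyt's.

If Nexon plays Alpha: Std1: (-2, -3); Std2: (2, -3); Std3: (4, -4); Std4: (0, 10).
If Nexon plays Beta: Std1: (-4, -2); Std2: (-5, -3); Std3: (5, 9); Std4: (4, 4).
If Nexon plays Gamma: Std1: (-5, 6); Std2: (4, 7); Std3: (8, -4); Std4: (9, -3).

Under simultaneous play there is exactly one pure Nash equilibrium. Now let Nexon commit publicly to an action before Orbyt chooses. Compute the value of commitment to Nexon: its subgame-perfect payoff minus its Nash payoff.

Work backward from Orbyt's decision.
- Alpha: BR = Std4, leader payoff 0.
- Beta: BR = Std3, leader payoff 5.
- Gamma: BR = Std2, leader payoff 4.
Maximizing over 0, 5, 4, Nexon chooses Beta. Subgame-perfect outcome: (Beta, Std3) with payoffs (5, 9).
Under simultaneous play:
Nexon's best replies: Std1→Alpha; Std2→Gamma; Std3→Gamma; Std4→Gamma.
Orbyt's best replies: Alpha→Std4; Beta→Std3; Gamma→Std2.
Only (Gamma, Std2) has each player best-responding; Nash payoffs (4, 7).
Nexon's commitment gain: 5 − 4 = 1.

1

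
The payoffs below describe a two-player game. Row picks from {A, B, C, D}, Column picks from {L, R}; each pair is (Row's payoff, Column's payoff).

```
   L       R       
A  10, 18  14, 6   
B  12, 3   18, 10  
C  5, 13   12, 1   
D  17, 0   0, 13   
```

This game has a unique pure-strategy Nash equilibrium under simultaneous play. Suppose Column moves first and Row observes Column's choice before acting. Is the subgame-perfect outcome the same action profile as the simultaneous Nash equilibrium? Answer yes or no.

Row best-responds to each possible Column move:
- L: Row compares 10, 12, 5, 17 and picks D; Column would get 0.
- R: Row compares 14, 18, 12, 0 and picks B; Column would get 10.
Among 0, 10, the best is 10 at R. Subgame-perfect outcome: (B, R) with payoffs (18, 10).
Now find the simultaneous Nash equilibrium.
Row's best replies: L→D; R→B.
Column's best replies: A→L; B→R; C→L; D→R.
Only (B, R) has each player best-responding; Nash payoffs (18, 10).
Sequential outcome (B, R) coincides with the Nash profile (B, R).

yes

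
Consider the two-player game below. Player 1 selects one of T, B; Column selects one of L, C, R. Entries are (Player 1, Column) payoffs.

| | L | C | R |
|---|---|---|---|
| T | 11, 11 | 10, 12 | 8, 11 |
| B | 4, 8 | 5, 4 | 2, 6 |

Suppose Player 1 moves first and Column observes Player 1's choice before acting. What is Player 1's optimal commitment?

Solve by backward induction (Player 1 leads).
- T: Column compares 11, 12, 11 and picks C; Player 1 would get 10.
- B: Column compares 8, 4, 6 and picks L; Player 1 would get 4.
Among 10, 4, the best is 10 at T. Subgame-perfect outcome: (T, C) with payoffs (10, 12).

T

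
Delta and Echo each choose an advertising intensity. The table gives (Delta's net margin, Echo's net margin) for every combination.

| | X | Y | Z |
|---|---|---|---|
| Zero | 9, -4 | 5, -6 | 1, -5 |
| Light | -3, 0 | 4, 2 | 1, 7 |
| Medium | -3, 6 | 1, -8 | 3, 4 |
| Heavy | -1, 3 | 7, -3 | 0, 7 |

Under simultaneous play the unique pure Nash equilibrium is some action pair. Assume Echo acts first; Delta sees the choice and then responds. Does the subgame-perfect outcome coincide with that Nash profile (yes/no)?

no

Solve by backward induction (Echo leads).
- X → Delta plays Zero (best of 9, -3, -3, -1); Echo gets -4.
- Y → Delta plays Heavy (best of 5, 4, 1, 7); Echo gets -3.
- Z → Delta plays Medium (best of 1, 1, 3, 0); Echo gets 4.
Maximizing over -4, -3, 4, Echo chooses Z. Subgame-perfect outcome: (Medium, Z) with payoffs (3, 4).
Under simultaneous play:
Delta's best replies: X→Zero; Y→Heavy; Z→Medium.
Echo's best replies: Zero→X; Light→Z; Medium→X; Heavy→Z.
The unique mutual best reply is (Zero, X), giving (9, -4).
Sequential outcome (Medium, Z) differs from the Nash profile (Zero, X).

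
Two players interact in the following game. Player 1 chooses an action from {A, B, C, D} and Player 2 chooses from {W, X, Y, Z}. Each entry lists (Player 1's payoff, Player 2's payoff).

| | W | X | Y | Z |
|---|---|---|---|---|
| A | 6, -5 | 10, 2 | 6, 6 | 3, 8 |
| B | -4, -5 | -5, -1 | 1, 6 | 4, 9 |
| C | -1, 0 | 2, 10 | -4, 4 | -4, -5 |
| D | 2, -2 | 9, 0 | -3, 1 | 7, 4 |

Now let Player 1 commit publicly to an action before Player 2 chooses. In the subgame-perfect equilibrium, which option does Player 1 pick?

Player 2 best-responds to each possible Player 1 move:
- A → Player 2 plays Z (best of -5, 2, 6, 8); Player 1 gets 3.
- B → Player 2 plays Z (best of -5, -1, 6, 9); Player 1 gets 4.
- C → Player 2 plays X (best of 0, 10, 4, -5); Player 1 gets 2.
- D → Player 2 plays Z (best of -2, 0, 1, 4); Player 1 gets 7.
Among 3, 4, 2, 7, the best is 7 at D. Subgame-perfect outcome: (D, Z) with payoffs (7, 4).

D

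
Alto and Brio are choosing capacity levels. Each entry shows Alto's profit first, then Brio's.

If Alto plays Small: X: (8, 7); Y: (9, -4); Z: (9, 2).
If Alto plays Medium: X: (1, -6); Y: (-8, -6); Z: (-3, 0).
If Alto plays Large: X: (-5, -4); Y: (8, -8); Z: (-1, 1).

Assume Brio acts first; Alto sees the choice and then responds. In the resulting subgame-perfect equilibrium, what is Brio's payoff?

7

Work backward from Alto's decision.
- X: Alto compares 8, 1, -5 and picks Small; Brio would get 7.
- Y: Alto compares 9, -8, 8 and picks Small; Brio would get -4.
- Z: Alto compares 9, -3, -1 and picks Small; Brio would get 2.
Among 7, -4, 2, the best is 7 at X. Subgame-perfect outcome: (Small, X) with payoffs (8, 7).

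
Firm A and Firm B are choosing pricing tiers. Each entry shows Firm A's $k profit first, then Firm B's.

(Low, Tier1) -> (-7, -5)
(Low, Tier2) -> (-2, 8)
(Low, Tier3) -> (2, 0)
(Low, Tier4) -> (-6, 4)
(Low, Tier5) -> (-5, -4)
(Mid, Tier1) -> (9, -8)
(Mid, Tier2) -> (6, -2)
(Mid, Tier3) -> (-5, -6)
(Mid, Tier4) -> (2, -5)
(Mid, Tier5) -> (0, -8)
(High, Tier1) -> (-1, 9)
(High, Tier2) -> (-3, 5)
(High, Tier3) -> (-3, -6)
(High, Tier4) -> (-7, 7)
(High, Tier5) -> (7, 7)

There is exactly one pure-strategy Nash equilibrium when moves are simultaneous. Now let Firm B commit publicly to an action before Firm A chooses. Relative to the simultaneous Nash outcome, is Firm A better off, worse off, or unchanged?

Solve by backward induction (Firm B leads).
- Tier1: Firm A compares -7, 9, -1 and picks Mid; Firm B would get -8.
- Tier2: Firm A compares -2, 6, -3 and picks Mid; Firm B would get -2.
- Tier3: Firm A compares 2, -5, -3 and picks Low; Firm B would get 0.
- Tier4: Firm A compares -6, 2, -7 and picks Mid; Firm B would get -5.
- Tier5: Firm A compares -5, 0, 7 and picks High; Firm B would get 7.
Maximizing over -8, -2, 0, -5, 7, Firm B chooses Tier5. Subgame-perfect outcome: (High, Tier5) with payoffs (7, 7).
Under simultaneous play:
Firm A's best replies: Tier1→Mid; Tier2→Mid; Tier3→Low; Tier4→Mid; Tier5→High.
Firm B's best replies: Low→Tier2; Mid→Tier2; High→Tier1.
The unique mutual best reply is (Mid, Tier2), giving (6, -2).
Firm A earns 7 sequentially versus 6 at the Nash outcome: better off.

better off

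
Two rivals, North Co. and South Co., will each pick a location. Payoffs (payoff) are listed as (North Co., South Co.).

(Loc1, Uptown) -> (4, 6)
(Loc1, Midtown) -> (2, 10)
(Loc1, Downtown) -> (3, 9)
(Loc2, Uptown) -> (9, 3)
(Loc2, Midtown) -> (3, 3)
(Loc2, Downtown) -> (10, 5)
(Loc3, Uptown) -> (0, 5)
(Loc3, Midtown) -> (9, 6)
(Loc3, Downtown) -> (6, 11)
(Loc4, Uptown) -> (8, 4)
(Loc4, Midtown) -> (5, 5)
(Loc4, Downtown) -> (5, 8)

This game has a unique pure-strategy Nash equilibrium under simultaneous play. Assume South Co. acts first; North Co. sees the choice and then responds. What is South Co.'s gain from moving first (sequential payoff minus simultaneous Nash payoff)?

1

Solve by backward induction (South Co. leads).
- Uptown: BR = Loc2, leader payoff 3.
- Midtown: BR = Loc3, leader payoff 6.
- Downtown: BR = Loc2, leader payoff 5.
Among 3, 6, 5, the best is 6 at Midtown. Subgame-perfect outcome: (Loc3, Midtown) with payoffs (9, 6).
For the simultaneous game, intersect best replies.
North Co.'s best replies: Uptown→Loc2; Midtown→Loc3; Downtown→Loc2.
South Co.'s best replies: Loc1→Midtown; Loc2→Downtown; Loc3→Downtown; Loc4→Downtown.
Only (Loc2, Downtown) has each player best-responding; Nash payoffs (10, 5).
South Co.'s commitment gain: 6 − 5 = 1.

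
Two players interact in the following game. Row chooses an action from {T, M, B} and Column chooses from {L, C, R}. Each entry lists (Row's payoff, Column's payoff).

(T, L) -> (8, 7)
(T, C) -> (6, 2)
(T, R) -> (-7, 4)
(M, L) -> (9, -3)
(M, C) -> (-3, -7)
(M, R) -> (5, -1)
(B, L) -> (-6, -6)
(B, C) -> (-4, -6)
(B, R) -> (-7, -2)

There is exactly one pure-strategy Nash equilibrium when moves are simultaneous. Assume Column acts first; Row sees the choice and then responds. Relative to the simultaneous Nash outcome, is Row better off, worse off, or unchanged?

better off

Row best-responds to each possible Column move:
- L: Row compares 8, 9, -6 and picks M; Column would get -3.
- C: Row compares 6, -3, -4 and picks T; Column would get 2.
- R: Row compares -7, 5, -7 and picks M; Column would get -1.
Among -3, 2, -1, the best is 2 at C. Subgame-perfect outcome: (T, C) with payoffs (6, 2).
Under simultaneous play:
Row's best replies: L→M; C→T; R→M.
Column's best replies: T→L; M→R; B→R.
Only (M, R) has each player best-responding; Nash payoffs (5, -1).
Row earns 6 sequentially versus 5 at the Nash outcome: better off.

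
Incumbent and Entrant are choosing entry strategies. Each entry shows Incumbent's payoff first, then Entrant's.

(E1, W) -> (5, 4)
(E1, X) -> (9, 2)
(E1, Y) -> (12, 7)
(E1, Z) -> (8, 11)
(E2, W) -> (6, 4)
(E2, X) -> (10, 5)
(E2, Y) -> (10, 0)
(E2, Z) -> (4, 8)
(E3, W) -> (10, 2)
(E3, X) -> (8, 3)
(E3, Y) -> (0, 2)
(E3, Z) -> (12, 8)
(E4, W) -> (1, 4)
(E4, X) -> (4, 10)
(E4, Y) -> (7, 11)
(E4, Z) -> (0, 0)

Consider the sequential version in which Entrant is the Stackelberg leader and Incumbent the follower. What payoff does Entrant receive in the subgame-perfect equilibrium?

8

Backward induction with Entrant moving first.
- W → Incumbent plays E3 (best of 5, 6, 10, 1); Entrant gets 2.
- X → Incumbent plays E2 (best of 9, 10, 8, 4); Entrant gets 5.
- Y → Incumbent plays E1 (best of 12, 10, 0, 7); Entrant gets 7.
- Z → Incumbent plays E3 (best of 8, 4, 12, 0); Entrant gets 8.
Entrant's induced payoffs are 2, 5, 7, 8, so Entrant commits to Z. Subgame-perfect outcome: (E3, Z) with payoffs (12, 8).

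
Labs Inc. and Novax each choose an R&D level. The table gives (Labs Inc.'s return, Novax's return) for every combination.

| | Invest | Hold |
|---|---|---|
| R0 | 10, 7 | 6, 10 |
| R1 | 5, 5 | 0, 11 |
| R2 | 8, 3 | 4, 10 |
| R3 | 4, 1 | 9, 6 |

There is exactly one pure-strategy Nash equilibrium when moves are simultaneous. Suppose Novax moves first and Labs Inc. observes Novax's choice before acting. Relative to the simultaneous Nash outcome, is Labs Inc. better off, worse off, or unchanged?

Work backward from Labs Inc.'s decision.
- Invest: Labs Inc. compares 10, 5, 8, 4 and picks R0; Novax would get 7.
- Hold: Labs Inc. compares 6, 0, 4, 9 and picks R3; Novax would get 6.
Novax's induced payoffs are 7, 6, so Novax commits to Invest. Subgame-perfect outcome: (R0, Invest) with payoffs (10, 7).
For the simultaneous game, intersect best replies.
Labs Inc.'s best replies: Invest→R0; Hold→R3.
Novax's best replies: R0→Hold; R1→Hold; R2→Hold; R3→Hold.
Only (R3, Hold) has each player best-responding; Nash payoffs (9, 6).
Labs Inc. earns 10 sequentially versus 9 at the Nash outcome: better off.

better off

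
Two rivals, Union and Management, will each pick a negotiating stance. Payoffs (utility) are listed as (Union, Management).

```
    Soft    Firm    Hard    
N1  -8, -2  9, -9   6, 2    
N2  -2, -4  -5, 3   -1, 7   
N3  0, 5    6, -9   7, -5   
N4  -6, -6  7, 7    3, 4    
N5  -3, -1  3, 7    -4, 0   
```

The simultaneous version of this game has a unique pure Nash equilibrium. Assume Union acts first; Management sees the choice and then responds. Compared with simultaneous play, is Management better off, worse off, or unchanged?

better off

Solve by backward induction (Union leads).
- N1: Management compares -2, -9, 2 and picks Hard; Union would get 6.
- N2: Management compares -4, 3, 7 and picks Hard; Union would get -1.
- N3: Management compares 5, -9, -5 and picks Soft; Union would get 0.
- N4: Management compares -6, 7, 4 and picks Firm; Union would get 7.
- N5: Management compares -1, 7, 0 and picks Firm; Union would get 3.
Maximizing over 6, -1, 0, 7, 3, Union chooses N4. Subgame-perfect outcome: (N4, Firm) with payoffs (7, 7).
For the simultaneous game, intersect best replies.
Union's best replies: Soft→N3; Firm→N1; Hard→N3.
Management's best replies: N1→Hard; N2→Hard; N3→Soft; N4→Firm; N5→Firm.
Only (N3, Soft) has each player best-responding; Nash payoffs (0, 5).
Management earns 7 sequentially versus 5 at the Nash outcome: better off.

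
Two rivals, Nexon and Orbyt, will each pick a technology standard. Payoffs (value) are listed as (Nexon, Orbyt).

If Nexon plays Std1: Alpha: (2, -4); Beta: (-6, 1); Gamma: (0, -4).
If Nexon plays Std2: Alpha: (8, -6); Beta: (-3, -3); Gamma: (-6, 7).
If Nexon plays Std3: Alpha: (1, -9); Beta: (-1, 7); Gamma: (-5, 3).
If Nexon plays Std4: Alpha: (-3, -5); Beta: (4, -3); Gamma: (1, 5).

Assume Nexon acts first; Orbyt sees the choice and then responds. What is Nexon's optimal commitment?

Std4

Solve by backward induction (Nexon leads).
- Std1: BR = Beta, leader payoff -6.
- Std2: BR = Gamma, leader payoff -6.
- Std3: BR = Beta, leader payoff -1.
- Std4: BR = Gamma, leader payoff 1.
Nexon's induced payoffs are -6, -6, -1, 1, so Nexon commits to Std4. Subgame-perfect outcome: (Std4, Gamma) with payoffs (1, 5).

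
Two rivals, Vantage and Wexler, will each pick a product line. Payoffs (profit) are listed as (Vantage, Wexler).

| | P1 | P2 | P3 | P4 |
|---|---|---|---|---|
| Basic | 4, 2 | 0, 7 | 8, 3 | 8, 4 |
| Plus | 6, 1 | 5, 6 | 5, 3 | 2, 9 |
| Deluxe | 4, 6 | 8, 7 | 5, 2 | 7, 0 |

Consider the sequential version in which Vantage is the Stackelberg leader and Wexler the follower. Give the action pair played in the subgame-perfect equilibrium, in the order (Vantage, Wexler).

(Deluxe, P2)

Wexler best-responds to each possible Vantage move:
- Basic → Wexler plays P2 (best of 2, 7, 3, 4); Vantage gets 0.
- Plus → Wexler plays P4 (best of 1, 6, 3, 9); Vantage gets 2.
- Deluxe → Wexler plays P2 (best of 6, 7, 2, 0); Vantage gets 8.
Among 0, 2, 8, the best is 8 at Deluxe. Subgame-perfect outcome: (Deluxe, P2) with payoffs (8, 7).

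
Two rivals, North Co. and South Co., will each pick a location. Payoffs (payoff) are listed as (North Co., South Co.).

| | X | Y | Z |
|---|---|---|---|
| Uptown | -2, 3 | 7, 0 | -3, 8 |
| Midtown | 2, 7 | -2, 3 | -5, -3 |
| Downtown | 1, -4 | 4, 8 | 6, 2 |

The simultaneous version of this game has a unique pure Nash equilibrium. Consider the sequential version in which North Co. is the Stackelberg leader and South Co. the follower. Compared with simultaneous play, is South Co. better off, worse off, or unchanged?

better off

Backward induction with North Co. moving first.
- Uptown: BR = Z, leader payoff -3.
- Midtown: BR = X, leader payoff 2.
- Downtown: BR = Y, leader payoff 4.
Maximizing over -3, 2, 4, North Co. chooses Downtown. Subgame-perfect outcome: (Downtown, Y) with payoffs (4, 8).
Under simultaneous play:
North Co.'s best replies: X→Midtown; Y→Uptown; Z→Downtown.
South Co.'s best replies: Uptown→Z; Midtown→X; Downtown→Y.
Only (Midtown, X) has each player best-responding; Nash payoffs (2, 7).
South Co. earns 8 sequentially versus 7 at the Nash outcome: better off.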